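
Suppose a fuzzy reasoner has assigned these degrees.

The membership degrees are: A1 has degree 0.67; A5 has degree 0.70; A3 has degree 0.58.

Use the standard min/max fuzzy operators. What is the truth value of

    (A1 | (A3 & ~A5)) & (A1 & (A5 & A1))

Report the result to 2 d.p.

~A5 = 1 − 0.70 = 0.30
A3 & ~A5 = min(a, b) on (0.58, 0.30) = 0.30
A1 | (A3 & ~A5) = max(a, b) on (0.67, 0.30) = 0.67
A5 & A1 = min(a, b) on (0.70, 0.67) = 0.67
A1 & (A5 & A1) = min(a, b) on (0.67, 0.67) = 0.67
(A1 | (A3 & ~A5)) & (A1 & (A5 & A1)) = min(a, b) on (0.67, 0.67) = 0.67

0.67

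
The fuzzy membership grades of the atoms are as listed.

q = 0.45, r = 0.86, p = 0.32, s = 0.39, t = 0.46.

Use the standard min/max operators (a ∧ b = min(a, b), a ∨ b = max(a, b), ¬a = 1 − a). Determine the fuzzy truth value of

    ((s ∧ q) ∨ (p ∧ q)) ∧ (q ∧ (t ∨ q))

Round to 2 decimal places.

0.39

s ∧ q = min(a, b) on (0.39, 0.45) = 0.39
p ∧ q = min(a, b) on (0.32, 0.45) = 0.32
(s ∧ q) ∨ (p ∧ q) = max(a, b) on (0.39, 0.32) = 0.39
t ∨ q = max(a, b) on (0.46, 0.45) = 0.46
q ∧ (t ∨ q) = min(a, b) on (0.45, 0.46) = 0.45
((s ∧ q) ∨ (p ∧ q)) ∧ (q ∧ (t ∨ q)) = min(a, b) on (0.39, 0.45) = 0.39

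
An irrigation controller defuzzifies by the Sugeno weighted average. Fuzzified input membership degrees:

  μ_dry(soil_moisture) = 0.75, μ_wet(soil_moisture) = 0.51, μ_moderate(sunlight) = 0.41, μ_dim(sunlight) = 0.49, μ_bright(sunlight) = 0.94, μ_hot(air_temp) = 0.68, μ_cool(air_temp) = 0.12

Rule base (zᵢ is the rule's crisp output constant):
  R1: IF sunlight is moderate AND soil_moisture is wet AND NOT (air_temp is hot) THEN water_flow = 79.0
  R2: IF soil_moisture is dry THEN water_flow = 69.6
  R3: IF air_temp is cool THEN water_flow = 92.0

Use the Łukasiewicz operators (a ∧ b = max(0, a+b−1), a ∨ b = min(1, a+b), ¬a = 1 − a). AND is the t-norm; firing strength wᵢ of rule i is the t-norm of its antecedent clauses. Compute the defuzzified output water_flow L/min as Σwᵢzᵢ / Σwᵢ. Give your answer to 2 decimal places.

R1 (z=79.0): moderate=0.41, wet=0.51, ¬hot=1−0.68=0.32; AND[max(0, a+b−1)] → w = 0.00
R2 (z=69.6): dry=0.75 → w = 0.75
R3 (z=92.0): cool=0.12 → w = 0.12
Weighted average = (0.00·79.0 + 0.75·69.6 + 0.12·92.0) / (0.00 + 0.75 + 0.12)
  = 63.2400 / 0.8700 = 72.69

72.69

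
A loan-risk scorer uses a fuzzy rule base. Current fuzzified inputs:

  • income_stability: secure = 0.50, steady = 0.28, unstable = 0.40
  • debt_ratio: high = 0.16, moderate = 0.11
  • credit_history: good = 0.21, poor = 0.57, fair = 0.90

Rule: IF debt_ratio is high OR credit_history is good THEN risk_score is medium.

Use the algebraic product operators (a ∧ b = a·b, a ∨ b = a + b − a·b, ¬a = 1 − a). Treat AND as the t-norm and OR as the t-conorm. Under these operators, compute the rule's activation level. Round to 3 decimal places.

0.336

firing strength: high=0.16, good=0.21; OR[a + b − a·b] → w = 0.3364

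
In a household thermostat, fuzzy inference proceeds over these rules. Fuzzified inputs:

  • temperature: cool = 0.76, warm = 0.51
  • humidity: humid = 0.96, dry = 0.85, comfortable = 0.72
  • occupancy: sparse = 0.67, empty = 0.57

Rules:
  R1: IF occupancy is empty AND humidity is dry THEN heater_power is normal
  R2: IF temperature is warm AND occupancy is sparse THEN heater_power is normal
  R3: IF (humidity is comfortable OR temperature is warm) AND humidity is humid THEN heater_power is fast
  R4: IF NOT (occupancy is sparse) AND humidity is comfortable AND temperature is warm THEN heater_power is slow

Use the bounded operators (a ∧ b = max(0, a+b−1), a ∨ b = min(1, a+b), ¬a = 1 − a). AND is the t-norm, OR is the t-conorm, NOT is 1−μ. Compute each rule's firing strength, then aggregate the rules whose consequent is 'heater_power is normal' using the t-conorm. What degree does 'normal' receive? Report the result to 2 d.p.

R1: empty=0.57, dry=0.85; AND[max(0, a+b−1)] → w = 0.42
R2: warm=0.51, sparse=0.67; AND[max(0, a+b−1)] → w = 0.18
R3: (comfortable=0.72 OR warm=0.51) = 1.00; AND[max(0, a+b−1)] with humid=0.96 → w = 0.96
R4: ¬sparse=1−0.67=0.33, comfortable=0.72, warm=0.51; AND[max(0, a+b−1)] → w = 0.00
Rules with consequent 'normal': {R1, R2} → strengths 0.42, 0.18
Aggregate via t-conorm [min(1, a+b)]: 0.60

0.60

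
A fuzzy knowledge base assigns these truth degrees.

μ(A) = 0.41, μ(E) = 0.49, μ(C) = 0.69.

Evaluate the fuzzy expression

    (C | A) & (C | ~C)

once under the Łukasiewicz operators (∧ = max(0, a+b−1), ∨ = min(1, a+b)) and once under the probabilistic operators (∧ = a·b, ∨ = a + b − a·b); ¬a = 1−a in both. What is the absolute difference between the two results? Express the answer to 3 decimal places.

Under Łukasiewicz:
  C | A = min(1, a+b) on (0.69, 0.41) = 1.00
  ~C = 1 − 0.69 = 0.31
  C | ~C = min(1, a+b) on (0.69, 0.31) = 1.00
  (C | A) & (C | ~C) = max(0, a+b−1) on (1.00, 1.00) = 1.00
  → value = 1.0000
Under probabilistic:
  C | A = a + b − a·b on (0.6900, 0.4100) = 0.8171
  ~C = 1 − 0.6900 = 0.3100
  C | ~C = a + b − a·b on (0.6900, 0.3100) = 0.7861
  (C | A) & (C | ~C) = a·b on (0.8171, 0.7861) = 0.6423
  → value = 0.6423
|1.0000 − 0.6423| = 0.358

0.358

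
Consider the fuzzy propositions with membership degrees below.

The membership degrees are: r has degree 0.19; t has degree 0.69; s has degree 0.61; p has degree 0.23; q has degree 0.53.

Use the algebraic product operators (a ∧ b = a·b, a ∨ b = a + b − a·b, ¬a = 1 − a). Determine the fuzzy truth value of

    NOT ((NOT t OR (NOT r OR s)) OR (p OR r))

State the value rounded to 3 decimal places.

0.032

NOT t = 1 − 0.6900 = 0.3100
NOT r = 1 − 0.1900 = 0.8100
NOT r OR s = a + b − a·b on (0.8100, 0.6100) = 0.9259
NOT t OR (NOT r OR s) = a + b − a·b on (0.3100, 0.9259) = 0.9489
p OR r = a + b − a·b on (0.2300, 0.1900) = 0.3763
(NOT t OR (NOT r OR s)) OR (p OR r) = a + b − a·b on (0.9489, 0.3763) = 0.9681
NOT ((NOT t OR (NOT r OR s)) OR (p OR r)) = 1 − 0.9681 = 0.0319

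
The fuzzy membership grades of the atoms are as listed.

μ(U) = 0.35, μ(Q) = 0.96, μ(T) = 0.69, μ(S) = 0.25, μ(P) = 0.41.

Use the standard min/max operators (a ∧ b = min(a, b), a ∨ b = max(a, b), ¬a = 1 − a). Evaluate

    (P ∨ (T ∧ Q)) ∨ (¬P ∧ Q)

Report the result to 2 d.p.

T ∧ Q = min(a, b) on (0.69, 0.96) = 0.69
P ∨ (T ∧ Q) = max(a, b) on (0.41, 0.69) = 0.69
¬P = 1 − 0.41 = 0.59
¬P ∧ Q = min(a, b) on (0.59, 0.96) = 0.59
(P ∨ (T ∧ Q)) ∨ (¬P ∧ Q) = max(a, b) on (0.69, 0.59) = 0.69

0.69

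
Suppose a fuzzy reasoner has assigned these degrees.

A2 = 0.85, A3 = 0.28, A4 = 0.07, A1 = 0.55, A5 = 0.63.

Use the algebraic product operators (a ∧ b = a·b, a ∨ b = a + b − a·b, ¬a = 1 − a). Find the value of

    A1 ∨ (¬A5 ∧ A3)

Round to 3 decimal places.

¬A5 = 1 − 0.6300 = 0.3700
¬A5 ∧ A3 = a·b on (0.3700, 0.2800) = 0.1036
A1 ∨ (¬A5 ∧ A3) = a + b − a·b on (0.5500, 0.1036) = 0.5966

0.597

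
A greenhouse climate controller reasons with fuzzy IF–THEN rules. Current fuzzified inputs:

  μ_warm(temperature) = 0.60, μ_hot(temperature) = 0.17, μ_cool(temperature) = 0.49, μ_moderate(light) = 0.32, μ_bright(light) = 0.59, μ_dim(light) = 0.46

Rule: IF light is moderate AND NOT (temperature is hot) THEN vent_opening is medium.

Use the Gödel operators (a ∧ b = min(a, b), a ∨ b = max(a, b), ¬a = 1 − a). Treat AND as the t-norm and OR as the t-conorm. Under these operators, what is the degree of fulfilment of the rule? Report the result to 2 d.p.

firing strength: moderate=0.32, ¬hot=1−0.17=0.83; AND[min(a, b)] → w = 0.32

0.32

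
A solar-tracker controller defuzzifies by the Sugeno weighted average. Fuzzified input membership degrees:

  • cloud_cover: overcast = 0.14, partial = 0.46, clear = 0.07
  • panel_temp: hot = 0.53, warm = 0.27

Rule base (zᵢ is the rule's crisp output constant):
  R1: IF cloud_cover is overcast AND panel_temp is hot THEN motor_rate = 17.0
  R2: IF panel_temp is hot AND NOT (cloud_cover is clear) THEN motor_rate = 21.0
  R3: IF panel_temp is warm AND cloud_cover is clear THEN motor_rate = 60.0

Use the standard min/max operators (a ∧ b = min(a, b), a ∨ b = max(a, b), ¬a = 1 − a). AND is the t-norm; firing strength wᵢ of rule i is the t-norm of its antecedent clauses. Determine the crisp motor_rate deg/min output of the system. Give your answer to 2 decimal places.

R1 (z=17.0): overcast=0.14, hot=0.53; AND[min(a, b)] → w = 0.14
R2 (z=21.0): hot=0.53, ¬clear=1−0.07=0.93; AND[min(a, b)] → w = 0.53
R3 (z=60.0): warm=0.27, clear=0.07; AND[min(a, b)] → w = 0.07
Weighted average = (0.14·17.0 + 0.53·21.0 + 0.07·60.0) / (0.14 + 0.53 + 0.07)
  = 17.7100 / 0.7400 = 23.93

23.93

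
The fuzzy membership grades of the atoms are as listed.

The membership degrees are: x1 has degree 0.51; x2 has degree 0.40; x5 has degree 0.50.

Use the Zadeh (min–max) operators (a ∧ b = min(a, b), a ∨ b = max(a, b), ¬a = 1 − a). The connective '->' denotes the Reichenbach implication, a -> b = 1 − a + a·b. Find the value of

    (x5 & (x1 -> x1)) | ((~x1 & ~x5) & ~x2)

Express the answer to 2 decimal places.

0.50

x1 -> x1  [Reichenbach: 1 − a + a·b] with a=0.51, b=0.51 → 0.75
x5 & (x1 -> x1) = min(a, b) on (0.50, 0.75) = 0.50
~x1 = 1 − 0.51 = 0.49
~x5 = 1 − 0.50 = 0.50
~x1 & ~x5 = min(a, b) on (0.49, 0.50) = 0.49
~x2 = 1 − 0.40 = 0.60
(~x1 & ~x5) & ~x2 = min(a, b) on (0.49, 0.60) = 0.49
(x5 & (x1 -> x1)) | ((~x1 & ~x5) & ~x2) = max(a, b) on (0.50, 0.49) = 0.50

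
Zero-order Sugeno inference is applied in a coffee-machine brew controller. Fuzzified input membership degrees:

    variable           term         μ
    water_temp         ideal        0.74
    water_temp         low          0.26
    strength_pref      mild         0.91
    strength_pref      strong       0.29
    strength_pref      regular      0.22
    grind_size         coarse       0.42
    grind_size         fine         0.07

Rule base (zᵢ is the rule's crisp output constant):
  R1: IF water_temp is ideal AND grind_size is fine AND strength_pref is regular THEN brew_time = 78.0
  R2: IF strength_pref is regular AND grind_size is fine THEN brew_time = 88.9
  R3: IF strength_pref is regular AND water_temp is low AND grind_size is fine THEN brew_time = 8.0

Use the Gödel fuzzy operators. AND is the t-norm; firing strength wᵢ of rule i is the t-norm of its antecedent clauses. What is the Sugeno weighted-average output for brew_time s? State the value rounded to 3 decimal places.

R1 (z=78.0): ideal=0.74, fine=0.07, regular=0.22; AND[min(a, b)] → w = 0.07
R2 (z=88.9): regular=0.22, fine=0.07; AND[min(a, b)] → w = 0.07
R3 (z=8.0): regular=0.22, low=0.26, fine=0.07; AND[min(a, b)] → w = 0.07
Weighted average = (0.07·78.0 + 0.07·88.9 + 0.07·8.0) / (0.07 + 0.07 + 0.07)
  = 12.2430 / 0.2100 = 58.300

58.300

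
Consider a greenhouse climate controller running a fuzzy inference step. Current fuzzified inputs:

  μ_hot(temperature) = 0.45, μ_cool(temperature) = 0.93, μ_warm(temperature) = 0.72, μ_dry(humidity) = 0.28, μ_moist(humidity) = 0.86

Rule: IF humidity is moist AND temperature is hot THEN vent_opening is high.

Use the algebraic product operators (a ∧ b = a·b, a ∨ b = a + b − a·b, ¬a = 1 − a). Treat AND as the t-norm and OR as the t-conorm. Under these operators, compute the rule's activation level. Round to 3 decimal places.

firing strength: moist=0.86, hot=0.45; AND[a·b] → w = 0.3870

0.387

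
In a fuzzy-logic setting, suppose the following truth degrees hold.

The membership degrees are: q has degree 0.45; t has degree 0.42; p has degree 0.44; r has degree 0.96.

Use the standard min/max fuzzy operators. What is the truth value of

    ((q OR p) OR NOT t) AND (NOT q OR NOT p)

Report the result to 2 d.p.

q OR p = max(a, b) on (0.45, 0.44) = 0.45
NOT t = 1 − 0.42 = 0.58
(q OR p) OR NOT t = max(a, b) on (0.45, 0.58) = 0.58
NOT q = 1 − 0.45 = 0.55
NOT p = 1 − 0.44 = 0.56
NOT q OR NOT p = max(a, b) on (0.55, 0.56) = 0.56
((q OR p) OR NOT t) AND (NOT q OR NOT p) = min(a, b) on (0.58, 0.56) = 0.56

0.56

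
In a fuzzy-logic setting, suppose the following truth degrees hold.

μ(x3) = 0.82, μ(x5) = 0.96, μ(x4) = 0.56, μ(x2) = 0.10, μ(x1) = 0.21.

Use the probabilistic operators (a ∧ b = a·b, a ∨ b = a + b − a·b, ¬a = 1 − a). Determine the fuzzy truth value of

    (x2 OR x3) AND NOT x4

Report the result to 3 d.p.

0.369

x2 OR x3 = a + b − a·b on (0.1000, 0.8200) = 0.8380
NOT x4 = 1 − 0.5600 = 0.4400
(x2 OR x3) AND NOT x4 = a·b on (0.8380, 0.4400) = 0.3687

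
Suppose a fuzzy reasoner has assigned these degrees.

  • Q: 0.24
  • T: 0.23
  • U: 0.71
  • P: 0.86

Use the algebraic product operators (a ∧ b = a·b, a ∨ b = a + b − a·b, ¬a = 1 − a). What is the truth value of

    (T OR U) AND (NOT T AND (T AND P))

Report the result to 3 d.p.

T OR U = a + b − a·b on (0.2300, 0.7100) = 0.7767
NOT T = 1 − 0.2300 = 0.7700
T AND P = a·b on (0.2300, 0.8600) = 0.1978
NOT T AND (T AND P) = a·b on (0.7700, 0.1978) = 0.1523
(T OR U) AND (NOT T AND (T AND P)) = a·b on (0.7767, 0.1523) = 0.1183

0.118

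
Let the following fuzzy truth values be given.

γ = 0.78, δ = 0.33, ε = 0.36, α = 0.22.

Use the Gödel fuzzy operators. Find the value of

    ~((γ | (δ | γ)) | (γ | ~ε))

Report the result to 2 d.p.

0.22

δ | γ = max(a, b) on (0.33, 0.78) = 0.78
γ | (δ | γ) = max(a, b) on (0.78, 0.78) = 0.78
~ε = 1 − 0.36 = 0.64
γ | ~ε = max(a, b) on (0.78, 0.64) = 0.78
(γ | (δ | γ)) | (γ | ~ε) = max(a, b) on (0.78, 0.78) = 0.78
~((γ | (δ | γ)) | (γ | ~ε)) = 1 − 0.78 = 0.22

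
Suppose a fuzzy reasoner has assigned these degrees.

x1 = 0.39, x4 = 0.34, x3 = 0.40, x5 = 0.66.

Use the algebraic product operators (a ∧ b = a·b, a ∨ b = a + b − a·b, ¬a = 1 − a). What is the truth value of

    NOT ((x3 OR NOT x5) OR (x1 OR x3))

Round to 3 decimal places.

0.145

NOT x5 = 1 − 0.6600 = 0.3400
x3 OR NOT x5 = a + b − a·b on (0.4000, 0.3400) = 0.6040
x1 OR x3 = a + b − a·b on (0.3900, 0.4000) = 0.6340
(x3 OR NOT x5) OR (x1 OR x3) = a + b − a·b on (0.6040, 0.6340) = 0.8551
NOT ((x3 OR NOT x5) OR (x1 OR x3)) = 1 − 0.8551 = 0.1449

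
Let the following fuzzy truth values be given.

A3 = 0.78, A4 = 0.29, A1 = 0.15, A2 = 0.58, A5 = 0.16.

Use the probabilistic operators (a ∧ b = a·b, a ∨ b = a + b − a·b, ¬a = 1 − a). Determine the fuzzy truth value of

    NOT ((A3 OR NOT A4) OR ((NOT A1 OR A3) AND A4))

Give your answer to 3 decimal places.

0.046

NOT A4 = 1 − 0.2900 = 0.7100
A3 OR NOT A4 = a + b − a·b on (0.7800, 0.7100) = 0.9362
NOT A1 = 1 − 0.1500 = 0.8500
NOT A1 OR A3 = a + b − a·b on (0.8500, 0.7800) = 0.9670
(NOT A1 OR A3) AND A4 = a·b on (0.9670, 0.2900) = 0.2804
(A3 OR NOT A4) OR ((NOT A1 OR A3) AND A4) = a + b − a·b on (0.9362, 0.2804) = 0.9541
NOT ((A3 OR NOT A4) OR ((NOT A1 OR A3) AND A4)) = 1 − 0.9541 = 0.0459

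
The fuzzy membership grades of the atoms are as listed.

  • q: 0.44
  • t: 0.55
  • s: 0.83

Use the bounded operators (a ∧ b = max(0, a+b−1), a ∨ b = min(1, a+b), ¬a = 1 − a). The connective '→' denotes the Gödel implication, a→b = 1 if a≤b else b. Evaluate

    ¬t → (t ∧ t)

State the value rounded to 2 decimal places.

0.10

¬t = 1 − 0.55 = 0.45
t ∧ t = max(0, a+b−1) on (0.55, 0.55) = 0.10
¬t → (t ∧ t)  [Gödel: 1 if a≤b else b] with a=0.45, b=0.10 → 0.10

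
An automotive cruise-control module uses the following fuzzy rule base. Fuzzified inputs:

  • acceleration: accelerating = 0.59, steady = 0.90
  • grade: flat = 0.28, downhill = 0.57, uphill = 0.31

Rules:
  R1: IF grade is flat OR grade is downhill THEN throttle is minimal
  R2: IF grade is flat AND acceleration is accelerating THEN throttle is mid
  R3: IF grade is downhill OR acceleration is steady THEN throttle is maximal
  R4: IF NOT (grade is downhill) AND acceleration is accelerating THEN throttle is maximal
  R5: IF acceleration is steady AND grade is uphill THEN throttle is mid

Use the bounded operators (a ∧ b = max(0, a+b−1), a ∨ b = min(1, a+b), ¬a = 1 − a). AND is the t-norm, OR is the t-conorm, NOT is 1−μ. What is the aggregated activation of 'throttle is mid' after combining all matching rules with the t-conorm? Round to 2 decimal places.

R1: flat=0.28, downhill=0.57; OR[min(1, a+b)] → w = 0.85
R2: flat=0.28, accelerating=0.59; AND[max(0, a+b−1)] → w = 0.00
R3: downhill=0.57, steady=0.90; OR[min(1, a+b)] → w = 1.00
R4: ¬downhill=1−0.57=0.43, accelerating=0.59; AND[max(0, a+b−1)] → w = 0.02
R5: steady=0.90, uphill=0.31; AND[max(0, a+b−1)] → w = 0.21
Rules with consequent 'mid': {R2, R5} → strengths 0.00, 0.21
Aggregate via t-conorm [min(1, a+b)]: 0.21

0.21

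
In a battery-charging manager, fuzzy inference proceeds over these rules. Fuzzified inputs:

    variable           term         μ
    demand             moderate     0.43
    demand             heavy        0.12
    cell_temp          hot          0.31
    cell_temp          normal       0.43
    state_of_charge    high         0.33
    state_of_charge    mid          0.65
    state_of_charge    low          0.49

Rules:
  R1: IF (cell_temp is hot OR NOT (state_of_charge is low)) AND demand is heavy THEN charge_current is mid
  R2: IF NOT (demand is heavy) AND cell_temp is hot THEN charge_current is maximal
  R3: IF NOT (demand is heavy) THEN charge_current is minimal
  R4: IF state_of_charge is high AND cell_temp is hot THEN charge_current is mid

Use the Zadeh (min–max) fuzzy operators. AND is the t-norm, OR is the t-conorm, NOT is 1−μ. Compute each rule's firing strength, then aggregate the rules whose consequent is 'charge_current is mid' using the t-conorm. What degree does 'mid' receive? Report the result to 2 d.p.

R1: (hot=0.31 OR ¬low=1−0.49=0.51) = 0.51; AND[min(a, b)] with heavy=0.12 → w = 0.12
R2: ¬heavy=1−0.12=0.88, hot=0.31; AND[min(a, b)] → w = 0.31
R3: ¬heavy=1−0.12=0.88 → w = 0.88
R4: high=0.33, hot=0.31; AND[min(a, b)] → w = 0.31
Rules with consequent 'mid': {R1, R4} → strengths 0.12, 0.31
Aggregate via t-conorm [max(a, b)]: 0.31

0.31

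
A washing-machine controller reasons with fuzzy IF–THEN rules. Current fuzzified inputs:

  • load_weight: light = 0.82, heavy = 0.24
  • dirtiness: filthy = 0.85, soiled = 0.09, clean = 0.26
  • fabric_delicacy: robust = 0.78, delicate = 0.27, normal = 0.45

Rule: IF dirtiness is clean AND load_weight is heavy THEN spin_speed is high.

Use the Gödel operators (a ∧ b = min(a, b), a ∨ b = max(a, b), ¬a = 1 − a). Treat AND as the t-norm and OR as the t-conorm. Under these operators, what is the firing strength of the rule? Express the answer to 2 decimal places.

firing strength: clean=0.26, heavy=0.24; AND[min(a, b)] → w = 0.24

0.24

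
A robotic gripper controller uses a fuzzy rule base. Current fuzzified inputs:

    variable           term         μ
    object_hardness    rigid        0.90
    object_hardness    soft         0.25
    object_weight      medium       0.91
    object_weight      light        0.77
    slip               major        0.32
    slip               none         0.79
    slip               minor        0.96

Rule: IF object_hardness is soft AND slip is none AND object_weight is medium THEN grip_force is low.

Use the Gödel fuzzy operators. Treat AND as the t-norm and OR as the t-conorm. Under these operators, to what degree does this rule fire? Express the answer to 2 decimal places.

firing strength: soft=0.25, none=0.79, medium=0.91; AND[min(a, b)] → w = 0.25

0.25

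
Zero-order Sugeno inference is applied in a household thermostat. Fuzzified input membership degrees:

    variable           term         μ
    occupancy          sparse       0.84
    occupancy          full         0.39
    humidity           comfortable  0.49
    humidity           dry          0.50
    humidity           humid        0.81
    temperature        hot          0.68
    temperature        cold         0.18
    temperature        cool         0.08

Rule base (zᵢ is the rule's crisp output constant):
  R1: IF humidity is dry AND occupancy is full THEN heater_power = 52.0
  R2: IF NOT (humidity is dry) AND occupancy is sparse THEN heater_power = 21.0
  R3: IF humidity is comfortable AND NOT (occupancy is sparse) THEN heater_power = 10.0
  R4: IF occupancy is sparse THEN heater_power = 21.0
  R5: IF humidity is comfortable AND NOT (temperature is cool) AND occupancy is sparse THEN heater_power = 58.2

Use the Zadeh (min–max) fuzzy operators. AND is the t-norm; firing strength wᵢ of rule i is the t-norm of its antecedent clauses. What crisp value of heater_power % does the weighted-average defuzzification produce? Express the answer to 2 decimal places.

33.00

R1 (z=52.0): dry=0.50, full=0.39; AND[min(a, b)] → w = 0.39
R2 (z=21.0): ¬dry=1−0.50=0.50, sparse=0.84; AND[min(a, b)] → w = 0.50
R3 (z=10.0): comfortable=0.49, ¬sparse=1−0.84=0.16; AND[min(a, b)] → w = 0.16
R4 (z=21.0): sparse=0.84 → w = 0.84
R5 (z=58.2): comfortable=0.49, ¬cool=1−0.08=0.92, sparse=0.84; AND[min(a, b)] → w = 0.49
Weighted average = (0.39·52.0 + 0.50·21.0 + 0.16·10.0 + 0.84·21.0 + 0.49·58.2) / (0.39 + 0.50 + 0.16 + 0.84 + 0.49)
  = 78.5380 / 2.3800 = 33.00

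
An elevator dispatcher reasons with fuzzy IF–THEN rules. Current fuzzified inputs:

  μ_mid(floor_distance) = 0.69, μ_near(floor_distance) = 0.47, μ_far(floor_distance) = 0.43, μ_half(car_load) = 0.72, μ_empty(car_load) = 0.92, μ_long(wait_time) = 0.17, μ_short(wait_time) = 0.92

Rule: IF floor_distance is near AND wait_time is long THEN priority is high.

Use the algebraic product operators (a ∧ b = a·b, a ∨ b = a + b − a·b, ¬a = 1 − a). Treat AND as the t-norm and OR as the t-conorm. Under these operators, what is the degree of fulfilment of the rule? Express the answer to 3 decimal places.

0.080

firing strength: near=0.47, long=0.17; AND[a·b] → w = 0.0799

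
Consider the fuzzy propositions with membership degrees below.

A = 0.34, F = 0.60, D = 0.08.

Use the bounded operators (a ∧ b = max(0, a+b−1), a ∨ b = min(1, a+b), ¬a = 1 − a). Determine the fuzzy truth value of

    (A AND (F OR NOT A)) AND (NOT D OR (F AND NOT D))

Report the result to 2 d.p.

0.34

NOT A = 1 − 0.34 = 0.66
F OR NOT A = min(1, a+b) on (0.60, 0.66) = 1.00
A AND (F OR NOT A) = max(0, a+b−1) on (0.34, 1.00) = 0.34
NOT D = 1 − 0.08 = 0.92
NOT D = 1 − 0.08 = 0.92
F AND NOT D = max(0, a+b−1) on (0.60, 0.92) = 0.52
NOT D OR (F AND NOT D) = min(1, a+b) on (0.92, 0.52) = 1.00
(A AND (F OR NOT A)) AND (NOT D OR (F AND NOT D)) = max(0, a+b−1) on (0.34, 1.00) = 0.34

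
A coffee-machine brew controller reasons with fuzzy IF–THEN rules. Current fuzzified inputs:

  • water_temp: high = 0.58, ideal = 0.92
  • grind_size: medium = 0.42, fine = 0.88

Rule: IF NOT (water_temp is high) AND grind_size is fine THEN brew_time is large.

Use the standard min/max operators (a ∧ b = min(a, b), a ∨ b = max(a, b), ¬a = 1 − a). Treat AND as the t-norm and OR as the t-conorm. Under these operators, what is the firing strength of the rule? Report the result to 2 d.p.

firing strength: ¬high=1−0.58=0.42, fine=0.88; AND[min(a, b)] → w = 0.42

0.42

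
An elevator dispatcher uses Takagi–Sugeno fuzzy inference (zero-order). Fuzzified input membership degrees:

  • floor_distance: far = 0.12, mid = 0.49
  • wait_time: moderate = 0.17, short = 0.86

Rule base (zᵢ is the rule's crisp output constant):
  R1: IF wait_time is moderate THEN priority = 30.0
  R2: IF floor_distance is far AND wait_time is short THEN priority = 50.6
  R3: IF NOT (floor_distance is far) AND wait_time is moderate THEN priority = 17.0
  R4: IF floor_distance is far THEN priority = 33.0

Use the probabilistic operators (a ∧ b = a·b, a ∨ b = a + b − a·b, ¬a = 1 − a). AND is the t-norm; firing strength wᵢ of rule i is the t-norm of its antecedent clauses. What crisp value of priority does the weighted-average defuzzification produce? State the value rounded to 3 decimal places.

30.997

R1 (z=30.0): moderate=0.17 → w = 0.1700
R2 (z=50.6): far=0.12, short=0.86; AND[a·b] → w = 0.1032
R3 (z=17.0): ¬far=1−0.12=0.88, moderate=0.17; AND[a·b] → w = 0.1496
R4 (z=33.0): far=0.12 → w = 0.1200
Weighted average = (0.1700·30.0 + 0.1032·50.6 + 0.1496·17.0 + 0.1200·33.0) / (0.1700 + 0.1032 + 0.1496 + 0.1200)
  = 16.8251 / 0.5428 = 30.997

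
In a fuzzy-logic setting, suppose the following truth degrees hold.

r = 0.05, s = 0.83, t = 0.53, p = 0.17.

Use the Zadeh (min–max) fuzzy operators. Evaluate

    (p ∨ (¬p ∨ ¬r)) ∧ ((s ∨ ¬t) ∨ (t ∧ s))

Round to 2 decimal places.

0.83

¬p = 1 − 0.17 = 0.83
¬r = 1 − 0.05 = 0.95
¬p ∨ ¬r = max(a, b) on (0.83, 0.95) = 0.95
p ∨ (¬p ∨ ¬r) = max(a, b) on (0.17, 0.95) = 0.95
¬t = 1 − 0.53 = 0.47
s ∨ ¬t = max(a, b) on (0.83, 0.47) = 0.83
t ∧ s = min(a, b) on (0.53, 0.83) = 0.53
(s ∨ ¬t) ∨ (t ∧ s) = max(a, b) on (0.83, 0.53) = 0.83
(p ∨ (¬p ∨ ¬r)) ∧ ((s ∨ ¬t) ∨ (t ∧ s)) = min(a, b) on (0.95, 0.83) = 0.83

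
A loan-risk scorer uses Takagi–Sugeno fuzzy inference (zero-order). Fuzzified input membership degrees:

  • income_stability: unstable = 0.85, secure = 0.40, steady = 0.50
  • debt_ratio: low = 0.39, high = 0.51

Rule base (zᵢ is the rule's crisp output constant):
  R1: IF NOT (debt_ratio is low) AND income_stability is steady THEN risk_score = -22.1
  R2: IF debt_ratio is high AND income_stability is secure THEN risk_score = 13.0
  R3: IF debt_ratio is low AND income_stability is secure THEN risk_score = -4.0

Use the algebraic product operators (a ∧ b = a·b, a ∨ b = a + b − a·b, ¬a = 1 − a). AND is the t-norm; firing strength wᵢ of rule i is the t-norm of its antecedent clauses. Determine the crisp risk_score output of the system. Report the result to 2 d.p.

R1 (z=-22.1): ¬low=1−0.39=0.61, steady=0.50; AND[a·b] → w = 0.3050
R2 (z=13.0): high=0.51, secure=0.40; AND[a·b] → w = 0.2040
R3 (z=-4.0): low=0.39, secure=0.40; AND[a·b] → w = 0.1560
Weighted average = (0.3050·-22.1 + 0.2040·13.0 + 0.1560·-4.0) / (0.3050 + 0.2040 + 0.1560)
  = -4.7125 / 0.6650 = -7.09

-7.09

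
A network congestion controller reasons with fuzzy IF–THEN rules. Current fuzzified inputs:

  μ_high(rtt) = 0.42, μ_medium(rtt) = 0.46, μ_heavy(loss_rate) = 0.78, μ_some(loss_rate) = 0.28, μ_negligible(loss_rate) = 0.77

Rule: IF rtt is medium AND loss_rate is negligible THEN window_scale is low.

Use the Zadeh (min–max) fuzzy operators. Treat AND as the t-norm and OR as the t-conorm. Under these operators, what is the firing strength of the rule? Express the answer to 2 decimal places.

firing strength: medium=0.46, negligible=0.77; AND[min(a, b)] → w = 0.46

0.46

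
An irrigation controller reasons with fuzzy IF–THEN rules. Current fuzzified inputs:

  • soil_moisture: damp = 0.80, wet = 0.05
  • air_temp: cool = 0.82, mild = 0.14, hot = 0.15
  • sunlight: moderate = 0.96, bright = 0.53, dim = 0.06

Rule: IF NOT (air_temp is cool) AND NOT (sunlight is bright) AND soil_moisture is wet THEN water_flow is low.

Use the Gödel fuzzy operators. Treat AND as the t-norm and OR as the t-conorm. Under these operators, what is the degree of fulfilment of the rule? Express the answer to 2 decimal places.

firing strength: ¬cool=1−0.82=0.18, ¬bright=1−0.53=0.47, wet=0.05; AND[min(a, b)] → w = 0.05

0.05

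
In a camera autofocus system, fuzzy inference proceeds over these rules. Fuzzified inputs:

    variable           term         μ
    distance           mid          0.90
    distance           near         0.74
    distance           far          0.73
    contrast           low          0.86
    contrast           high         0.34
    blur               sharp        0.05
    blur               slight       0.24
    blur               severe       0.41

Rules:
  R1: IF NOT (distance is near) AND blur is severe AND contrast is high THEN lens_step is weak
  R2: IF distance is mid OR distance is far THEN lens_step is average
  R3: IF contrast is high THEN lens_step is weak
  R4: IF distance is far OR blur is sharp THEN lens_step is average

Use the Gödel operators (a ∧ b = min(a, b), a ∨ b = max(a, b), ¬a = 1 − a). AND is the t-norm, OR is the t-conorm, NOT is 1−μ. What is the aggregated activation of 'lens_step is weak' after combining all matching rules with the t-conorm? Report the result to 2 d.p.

R1: ¬near=1−0.74=0.26, severe=0.41, high=0.34; AND[min(a, b)] → w = 0.26
R2: mid=0.90, far=0.73; OR[max(a, b)] → w = 0.90
R3: high=0.34 → w = 0.34
R4: far=0.73, sharp=0.05; OR[max(a, b)] → w = 0.73
Rules with consequent 'weak': {R1, R3} → strengths 0.26, 0.34
Aggregate via t-conorm [max(a, b)]: 0.34

0.34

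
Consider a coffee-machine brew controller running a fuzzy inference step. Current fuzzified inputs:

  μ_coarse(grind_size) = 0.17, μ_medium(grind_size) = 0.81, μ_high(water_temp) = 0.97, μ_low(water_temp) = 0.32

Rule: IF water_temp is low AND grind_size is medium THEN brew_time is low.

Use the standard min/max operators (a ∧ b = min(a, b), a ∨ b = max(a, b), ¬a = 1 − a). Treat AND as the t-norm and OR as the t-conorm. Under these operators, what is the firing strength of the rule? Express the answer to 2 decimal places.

0.32

firing strength: low=0.32, medium=0.81; AND[min(a, b)] → w = 0.32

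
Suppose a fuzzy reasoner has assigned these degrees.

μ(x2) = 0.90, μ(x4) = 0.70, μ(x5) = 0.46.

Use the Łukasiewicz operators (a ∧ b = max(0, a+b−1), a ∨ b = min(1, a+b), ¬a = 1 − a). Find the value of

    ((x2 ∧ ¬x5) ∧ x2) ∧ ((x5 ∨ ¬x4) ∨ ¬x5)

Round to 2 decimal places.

¬x5 = 1 − 0.46 = 0.54
x2 ∧ ¬x5 = max(0, a+b−1) on (0.90, 0.54) = 0.44
(x2 ∧ ¬x5) ∧ x2 = max(0, a+b−1) on (0.44, 0.90) = 0.34
¬x4 = 1 − 0.70 = 0.30
x5 ∨ ¬x4 = min(1, a+b) on (0.46, 0.30) = 0.76
¬x5 = 1 − 0.46 = 0.54
(x5 ∨ ¬x4) ∨ ¬x5 = min(1, a+b) on (0.76, 0.54) = 1.00
((x2 ∧ ¬x5) ∧ x2) ∧ ((x5 ∨ ¬x4) ∨ ¬x5) = max(0, a+b−1) on (0.34, 1.00) = 0.34

0.34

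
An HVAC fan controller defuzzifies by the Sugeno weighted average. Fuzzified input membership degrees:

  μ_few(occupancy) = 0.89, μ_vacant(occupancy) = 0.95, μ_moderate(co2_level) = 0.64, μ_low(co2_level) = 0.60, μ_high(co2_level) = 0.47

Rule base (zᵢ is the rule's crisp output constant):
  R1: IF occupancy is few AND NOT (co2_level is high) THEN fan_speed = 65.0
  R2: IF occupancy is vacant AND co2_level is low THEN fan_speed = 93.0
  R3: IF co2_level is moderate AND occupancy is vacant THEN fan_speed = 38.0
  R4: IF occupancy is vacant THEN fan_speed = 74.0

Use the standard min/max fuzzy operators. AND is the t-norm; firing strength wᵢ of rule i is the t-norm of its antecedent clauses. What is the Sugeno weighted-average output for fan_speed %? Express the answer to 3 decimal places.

67.967

R1 (z=65.0): few=0.89, ¬high=1−0.47=0.53; AND[min(a, b)] → w = 0.53
R2 (z=93.0): vacant=0.95, low=0.60; AND[min(a, b)] → w = 0.60
R3 (z=38.0): moderate=0.64, vacant=0.95; AND[min(a, b)] → w = 0.64
R4 (z=74.0): vacant=0.95 → w = 0.95
Weighted average = (0.53·65.0 + 0.60·93.0 + 0.64·38.0 + 0.95·74.0) / (0.53 + 0.60 + 0.64 + 0.95)
  = 184.8700 / 2.7200 = 67.967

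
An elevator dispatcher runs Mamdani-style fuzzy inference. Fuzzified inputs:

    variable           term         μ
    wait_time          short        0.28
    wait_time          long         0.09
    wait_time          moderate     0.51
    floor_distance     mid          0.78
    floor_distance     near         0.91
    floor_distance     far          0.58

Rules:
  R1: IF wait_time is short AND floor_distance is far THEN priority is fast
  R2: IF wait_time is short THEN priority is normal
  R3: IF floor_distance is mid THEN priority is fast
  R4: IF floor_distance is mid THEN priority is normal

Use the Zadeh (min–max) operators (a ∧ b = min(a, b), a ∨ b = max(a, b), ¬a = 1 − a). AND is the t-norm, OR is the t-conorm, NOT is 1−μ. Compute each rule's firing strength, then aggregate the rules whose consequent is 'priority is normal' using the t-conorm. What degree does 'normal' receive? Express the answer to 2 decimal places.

R1: short=0.28, far=0.58; AND[min(a, b)] → w = 0.28
R2: short=0.28 → w = 0.28
R3: mid=0.78 → w = 0.78
R4: mid=0.78 → w = 0.78
Rules with consequent 'normal': {R2, R4} → strengths 0.28, 0.78
Aggregate via t-conorm [max(a, b)]: 0.78

0.78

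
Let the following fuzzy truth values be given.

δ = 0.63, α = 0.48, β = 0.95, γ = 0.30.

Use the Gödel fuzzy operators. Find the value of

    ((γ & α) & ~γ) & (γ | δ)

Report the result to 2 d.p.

γ & α = min(a, b) on (0.30, 0.48) = 0.30
~γ = 1 − 0.30 = 0.70
(γ & α) & ~γ = min(a, b) on (0.30, 0.70) = 0.30
γ | δ = max(a, b) on (0.30, 0.63) = 0.63
((γ & α) & ~γ) & (γ | δ) = min(a, b) on (0.30, 0.63) = 0.30

0.30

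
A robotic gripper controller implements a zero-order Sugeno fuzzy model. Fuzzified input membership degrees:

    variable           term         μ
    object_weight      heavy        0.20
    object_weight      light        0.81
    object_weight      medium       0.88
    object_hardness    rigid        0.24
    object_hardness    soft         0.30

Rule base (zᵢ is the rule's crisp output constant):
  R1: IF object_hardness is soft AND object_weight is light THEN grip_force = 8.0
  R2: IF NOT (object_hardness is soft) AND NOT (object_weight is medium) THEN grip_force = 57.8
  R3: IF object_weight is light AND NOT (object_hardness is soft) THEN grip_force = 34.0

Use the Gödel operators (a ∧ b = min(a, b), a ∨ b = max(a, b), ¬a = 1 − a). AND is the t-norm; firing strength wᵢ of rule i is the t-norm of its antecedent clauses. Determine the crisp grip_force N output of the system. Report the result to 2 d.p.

R1 (z=8.0): soft=0.30, light=0.81; AND[min(a, b)] → w = 0.30
R2 (z=57.8): ¬soft=1−0.30=0.70, ¬medium=1−0.88=0.12; AND[min(a, b)] → w = 0.12
R3 (z=34.0): light=0.81, ¬soft=1−0.30=0.70; AND[min(a, b)] → w = 0.70
Weighted average = (0.30·8.0 + 0.12·57.8 + 0.70·34.0) / (0.30 + 0.12 + 0.70)
  = 33.1360 / 1.1200 = 29.59

29.59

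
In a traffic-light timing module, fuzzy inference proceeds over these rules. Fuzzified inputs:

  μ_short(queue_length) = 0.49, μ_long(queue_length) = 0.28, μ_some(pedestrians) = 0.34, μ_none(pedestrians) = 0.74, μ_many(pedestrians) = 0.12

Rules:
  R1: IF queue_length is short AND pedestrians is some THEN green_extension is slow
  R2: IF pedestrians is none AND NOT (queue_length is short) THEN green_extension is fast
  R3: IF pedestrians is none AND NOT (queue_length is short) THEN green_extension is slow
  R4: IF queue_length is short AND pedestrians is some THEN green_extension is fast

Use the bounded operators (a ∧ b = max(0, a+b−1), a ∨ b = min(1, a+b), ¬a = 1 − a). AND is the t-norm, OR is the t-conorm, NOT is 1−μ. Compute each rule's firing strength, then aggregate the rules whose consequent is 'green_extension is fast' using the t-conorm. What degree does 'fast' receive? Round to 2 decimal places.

R1: short=0.49, some=0.34; AND[max(0, a+b−1)] → w = 0.00
R2: none=0.74, ¬short=1−0.49=0.51; AND[max(0, a+b−1)] → w = 0.25
R3: none=0.74, ¬short=1−0.49=0.51; AND[max(0, a+b−1)] → w = 0.25
R4: short=0.49, some=0.34; AND[max(0, a+b−1)] → w = 0.00
Rules with consequent 'fast': {R2, R4} → strengths 0.25, 0.00
Aggregate via t-conorm [min(1, a+b)]: 0.25

0.25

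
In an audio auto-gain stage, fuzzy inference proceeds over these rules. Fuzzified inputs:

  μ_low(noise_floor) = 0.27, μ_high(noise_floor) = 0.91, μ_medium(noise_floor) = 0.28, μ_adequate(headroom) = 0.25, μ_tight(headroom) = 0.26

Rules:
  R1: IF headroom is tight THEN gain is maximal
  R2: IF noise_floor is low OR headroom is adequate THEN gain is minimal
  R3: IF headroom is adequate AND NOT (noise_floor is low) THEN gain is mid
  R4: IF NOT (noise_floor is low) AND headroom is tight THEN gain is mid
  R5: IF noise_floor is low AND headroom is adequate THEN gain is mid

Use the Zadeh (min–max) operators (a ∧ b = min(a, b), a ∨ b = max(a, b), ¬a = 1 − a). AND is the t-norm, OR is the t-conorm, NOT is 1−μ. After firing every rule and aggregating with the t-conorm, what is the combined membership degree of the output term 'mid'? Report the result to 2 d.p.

0.26

R1: tight=0.26 → w = 0.26
R2: low=0.27, adequate=0.25; OR[max(a, b)] → w = 0.27
R3: adequate=0.25, ¬low=1−0.27=0.73; AND[min(a, b)] → w = 0.25
R4: ¬low=1−0.27=0.73, tight=0.26; AND[min(a, b)] → w = 0.26
R5: low=0.27, adequate=0.25; AND[min(a, b)] → w = 0.25
Rules with consequent 'mid': {R3, R4, R5} → strengths 0.25, 0.26, 0.25
Aggregate via t-conorm [max(a, b)]: 0.26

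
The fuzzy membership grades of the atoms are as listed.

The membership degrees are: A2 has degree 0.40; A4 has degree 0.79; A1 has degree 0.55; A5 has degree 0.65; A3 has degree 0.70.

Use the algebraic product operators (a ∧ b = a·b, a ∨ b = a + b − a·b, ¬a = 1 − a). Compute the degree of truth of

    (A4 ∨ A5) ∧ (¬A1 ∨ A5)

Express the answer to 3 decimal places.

0.748

A4 ∨ A5 = a + b − a·b on (0.7900, 0.6500) = 0.9265
¬A1 = 1 − 0.5500 = 0.4500
¬A1 ∨ A5 = a + b − a·b on (0.4500, 0.6500) = 0.8075
(A4 ∨ A5) ∧ (¬A1 ∨ A5) = a·b on (0.9265, 0.8075) = 0.7481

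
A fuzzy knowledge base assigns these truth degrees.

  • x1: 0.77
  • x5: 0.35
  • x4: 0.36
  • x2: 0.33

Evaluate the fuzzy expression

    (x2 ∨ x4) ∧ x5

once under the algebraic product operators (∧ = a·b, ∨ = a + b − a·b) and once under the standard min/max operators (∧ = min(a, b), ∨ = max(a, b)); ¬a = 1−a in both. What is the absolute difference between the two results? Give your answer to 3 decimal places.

0.150

Under algebraic product:
  x2 ∨ x4 = a + b − a·b on (0.3300, 0.3600) = 0.5712
  (x2 ∨ x4) ∧ x5 = a·b on (0.5712, 0.3500) = 0.1999
  → value = 0.1999
Under standard min/max:
  x2 ∨ x4 = max(a, b) on (0.33, 0.36) = 0.36
  (x2 ∨ x4) ∧ x5 = min(a, b) on (0.36, 0.35) = 0.35
  → value = 0.3500
|0.1999 − 0.3500| = 0.150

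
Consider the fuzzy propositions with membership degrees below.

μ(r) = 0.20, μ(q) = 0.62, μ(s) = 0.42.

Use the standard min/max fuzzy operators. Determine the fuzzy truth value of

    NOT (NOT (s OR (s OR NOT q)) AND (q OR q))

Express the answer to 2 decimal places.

0.42

NOT q = 1 − 0.62 = 0.38
s OR NOT q = max(a, b) on (0.42, 0.38) = 0.42
s OR (s OR NOT q) = max(a, b) on (0.42, 0.42) = 0.42
NOT (s OR (s OR NOT q)) = 1 − 0.42 = 0.58
q OR q = max(a, b) on (0.62, 0.62) = 0.62
NOT (s OR (s OR NOT q)) AND (q OR q) = min(a, b) on (0.58, 0.62) = 0.58
NOT (NOT (s OR (s OR NOT q)) AND (q OR q)) = 1 − 0.58 = 0.42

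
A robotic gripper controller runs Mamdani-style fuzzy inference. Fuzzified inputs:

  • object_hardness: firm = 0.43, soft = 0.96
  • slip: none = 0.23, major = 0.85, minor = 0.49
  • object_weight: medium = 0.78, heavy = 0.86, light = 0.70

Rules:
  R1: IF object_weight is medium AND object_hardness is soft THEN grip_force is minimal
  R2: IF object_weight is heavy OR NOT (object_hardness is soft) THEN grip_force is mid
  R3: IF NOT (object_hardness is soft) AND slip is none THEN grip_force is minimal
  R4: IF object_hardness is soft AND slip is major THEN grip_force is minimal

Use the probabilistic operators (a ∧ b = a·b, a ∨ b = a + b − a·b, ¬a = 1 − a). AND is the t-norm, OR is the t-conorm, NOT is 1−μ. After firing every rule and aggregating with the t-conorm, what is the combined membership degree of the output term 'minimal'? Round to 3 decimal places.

0.954

R1: medium=0.78, soft=0.96; AND[a·b] → w = 0.7488
R2: heavy=0.86, ¬soft=1−0.96=0.04; OR[a + b − a·b] → w = 0.8656
R3: ¬soft=1−0.96=0.04, none=0.23; AND[a·b] → w = 0.0092
R4: soft=0.96, major=0.85; AND[a·b] → w = 0.8160
Rules with consequent 'minimal': {R1, R3, R4} → strengths 0.7488, 0.0092, 0.8160
Aggregate via t-conorm [a + b − a·b]: 0.9542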